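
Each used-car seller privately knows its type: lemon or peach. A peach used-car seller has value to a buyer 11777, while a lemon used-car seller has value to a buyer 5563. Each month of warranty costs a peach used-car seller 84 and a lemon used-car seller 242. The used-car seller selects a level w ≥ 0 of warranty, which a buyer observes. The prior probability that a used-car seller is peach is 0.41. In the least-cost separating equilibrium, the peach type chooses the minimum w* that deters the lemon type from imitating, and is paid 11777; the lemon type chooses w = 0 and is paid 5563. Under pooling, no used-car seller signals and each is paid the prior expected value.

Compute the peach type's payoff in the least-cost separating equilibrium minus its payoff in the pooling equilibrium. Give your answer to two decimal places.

Least-cost separating signal: w* solves 5563 = 11777 − 242·w*, so w* = (11777 − 5563)/242 ≈ 25.6777.
Peach type's separating payoff: 11777 − 84 × w* = 11777 − 84 × (11777 − 5563)/242 = 11777 − 521976/242 ≈ 9620.0744.
Pooling payoff: 0.41 × 11777 + 0.59 × 5563 = 8110.74.
Difference: 9620.0744 − 8110.74 = 1509.3344, i.e. 1509.33 to two decimal places.
The peach type prefers to separate.

1509.33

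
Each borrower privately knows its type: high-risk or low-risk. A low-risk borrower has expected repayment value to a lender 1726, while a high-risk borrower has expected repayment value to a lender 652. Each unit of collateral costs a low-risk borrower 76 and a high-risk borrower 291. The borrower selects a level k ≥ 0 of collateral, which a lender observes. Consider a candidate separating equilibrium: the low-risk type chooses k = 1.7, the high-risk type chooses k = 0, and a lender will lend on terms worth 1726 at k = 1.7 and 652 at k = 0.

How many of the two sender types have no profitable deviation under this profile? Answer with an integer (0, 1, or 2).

Low-risk type: signal → 1726 − 76 × 1.7 = 1596.8; deviate to 0 → 652. IC holds (1596.8 ≥ 652).
High-risk type: stay at 0 → 652; mimic → 1726 − 291 × 1.7 = 1231.3. IC fails (652 < 1231.3).
1 of 2 constraints hold, so this profile is not an equilibrium.

1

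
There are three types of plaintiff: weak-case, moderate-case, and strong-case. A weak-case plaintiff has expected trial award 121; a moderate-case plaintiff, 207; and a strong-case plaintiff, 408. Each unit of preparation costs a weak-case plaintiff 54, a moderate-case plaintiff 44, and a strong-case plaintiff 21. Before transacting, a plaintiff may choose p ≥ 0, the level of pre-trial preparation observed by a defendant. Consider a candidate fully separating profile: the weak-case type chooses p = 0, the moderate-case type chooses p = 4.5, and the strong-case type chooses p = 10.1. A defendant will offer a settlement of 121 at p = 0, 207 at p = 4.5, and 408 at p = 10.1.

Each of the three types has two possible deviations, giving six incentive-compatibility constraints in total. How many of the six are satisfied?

Moderate-case (own payoff 207 − 44×4.5 = 9): to p=0 gives 121 → profitable ✗; to p=10.1 gives 408 − 44×10.1 = -36.4 → no gain ✓.
Weak-case (own payoff 121): to p=4.5 gives 207 − 54×4.5 = -36 → no gain ✓; to p=10.1 gives 408 − 54×10.1 = -137.4 → no gain ✓.
Strong-case (own payoff 408 − 21×10.1 = 195.9): to p=0 gives 121 → no gain ✓; to p=4.5 gives 207 − 21×4.5 = 112.5 → no gain ✓.
5 of the 6 constraints hold; not an equilibrium.

5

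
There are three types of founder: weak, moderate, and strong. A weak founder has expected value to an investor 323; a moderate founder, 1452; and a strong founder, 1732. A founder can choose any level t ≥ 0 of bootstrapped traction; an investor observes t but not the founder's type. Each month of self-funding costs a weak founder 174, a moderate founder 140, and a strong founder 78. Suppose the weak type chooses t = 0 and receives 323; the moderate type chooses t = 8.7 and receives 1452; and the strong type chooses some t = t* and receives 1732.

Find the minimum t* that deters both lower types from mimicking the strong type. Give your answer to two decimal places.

10.70

Weak type (on-path payoff 323) won't mimic when 323 ≥ 1732 − 174·t*, i.e. t* ≥ 8.10.
Moderate type (on-path payoff 1452 − 140×8.7 = 234) won't mimic when 234 ≥ 1732 − 140·t*, i.e. t* ≥ 10.70.
Both must hold, so t* = max(8.10, 10.70) = 10.70. The moderate type's constraint binds.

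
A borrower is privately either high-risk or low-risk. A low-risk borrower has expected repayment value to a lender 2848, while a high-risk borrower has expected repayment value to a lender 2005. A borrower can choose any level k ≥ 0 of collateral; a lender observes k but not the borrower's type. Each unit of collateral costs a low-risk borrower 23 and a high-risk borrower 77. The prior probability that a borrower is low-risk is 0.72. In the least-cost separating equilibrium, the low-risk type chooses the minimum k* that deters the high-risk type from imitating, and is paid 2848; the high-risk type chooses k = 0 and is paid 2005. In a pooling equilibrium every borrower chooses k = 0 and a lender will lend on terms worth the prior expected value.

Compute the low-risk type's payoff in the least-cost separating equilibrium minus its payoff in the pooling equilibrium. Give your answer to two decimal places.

Least-cost separating signal: k* solves 2005 = 2848 − 77·k*, so k* = (2848 − 2005)/77 ≈ 10.9481.
Low-risk type's separating payoff: 2848 − 23 × k* = 2848 − 23 × (2848 − 2005)/77 = 2848 − 19389/77 ≈ 2596.1948.
Pooling payoff: 0.72 × 2848 + 0.28 × 2005 = 2611.96.
Difference: 2596.1948 − 2611.96 = -15.7652, i.e. -15.77 to two decimal places.
The low-risk type would prefer the pooling outcome.

-15.77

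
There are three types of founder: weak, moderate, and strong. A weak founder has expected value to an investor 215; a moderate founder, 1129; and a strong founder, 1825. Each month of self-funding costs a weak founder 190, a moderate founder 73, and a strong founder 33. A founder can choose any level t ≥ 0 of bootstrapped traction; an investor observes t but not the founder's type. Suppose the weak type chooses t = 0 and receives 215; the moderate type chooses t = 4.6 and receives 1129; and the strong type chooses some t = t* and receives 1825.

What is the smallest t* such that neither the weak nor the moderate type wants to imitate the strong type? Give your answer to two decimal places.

14.13

Moderate type (on-path payoff 1129 − 73×4.6 = 793.2) won't mimic when 793.2 ≥ 1825 − 73·t*, i.e. t* ≥ 14.13.
Weak type (on-path payoff 215) won't mimic when 215 ≥ 1825 − 190·t*, i.e. t* ≥ 8.47.
Both must hold, so t* = max(8.47, 14.13) = 14.13. The moderate type's constraint binds.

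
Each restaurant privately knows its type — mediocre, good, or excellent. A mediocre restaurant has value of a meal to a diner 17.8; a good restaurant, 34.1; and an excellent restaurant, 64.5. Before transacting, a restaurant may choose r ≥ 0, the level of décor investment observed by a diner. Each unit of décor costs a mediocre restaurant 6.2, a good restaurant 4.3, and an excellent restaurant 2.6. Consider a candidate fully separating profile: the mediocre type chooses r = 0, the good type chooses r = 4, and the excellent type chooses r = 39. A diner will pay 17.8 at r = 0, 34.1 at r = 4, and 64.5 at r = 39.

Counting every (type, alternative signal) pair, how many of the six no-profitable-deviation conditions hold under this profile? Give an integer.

3

Good (own payoff 34.1 − 4.3×4 = 16.9): to r=0 gives 17.8 → profitable ✗; to r=39 gives 64.5 − 4.3×39 = -103.2 → no gain ✓.
Mediocre (own payoff 17.8): to r=4 gives 34.1 − 6.2×4 = 9.3 → no gain ✓; to r=39 gives 64.5 − 6.2×39 = -177.3 → no gain ✓.
Excellent (own payoff 64.5 − 2.6×39 = -36.9): to r=0 gives 17.8 → profitable ✗; to r=4 gives 34.1 − 2.6×4 = 23.7 → profitable ✗.
3 of the 6 constraints hold; not an equilibrium.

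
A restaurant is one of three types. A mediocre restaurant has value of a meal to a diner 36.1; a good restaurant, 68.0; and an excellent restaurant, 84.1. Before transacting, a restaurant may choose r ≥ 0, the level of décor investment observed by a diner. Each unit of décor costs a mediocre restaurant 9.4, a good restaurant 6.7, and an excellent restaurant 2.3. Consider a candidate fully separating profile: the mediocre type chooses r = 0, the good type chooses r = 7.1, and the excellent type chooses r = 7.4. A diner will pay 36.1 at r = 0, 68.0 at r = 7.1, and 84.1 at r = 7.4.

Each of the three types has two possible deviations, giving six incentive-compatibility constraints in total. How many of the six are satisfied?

4

Excellent (own payoff 84.1 − 2.3×7.4 = 67.08): to r=0 gives 36.1 → no gain ✓; to r=7.1 gives 68.0 − 2.3×7.1 = 51.67 → no gain ✓.
Good (own payoff 68.0 − 6.7×7.1 = 20.43): to r=0 gives 36.1 → profitable ✗; to r=7.4 gives 84.1 − 6.7×7.4 = 34.52 → profitable ✗.
Mediocre (own payoff 36.1): to r=7.1 gives 68.0 − 9.4×7.1 = 1.26 → no gain ✓; to r=7.4 gives 84.1 − 9.4×7.4 = 14.54 → no gain ✓.
4 of the 6 constraints hold; not an equilibrium.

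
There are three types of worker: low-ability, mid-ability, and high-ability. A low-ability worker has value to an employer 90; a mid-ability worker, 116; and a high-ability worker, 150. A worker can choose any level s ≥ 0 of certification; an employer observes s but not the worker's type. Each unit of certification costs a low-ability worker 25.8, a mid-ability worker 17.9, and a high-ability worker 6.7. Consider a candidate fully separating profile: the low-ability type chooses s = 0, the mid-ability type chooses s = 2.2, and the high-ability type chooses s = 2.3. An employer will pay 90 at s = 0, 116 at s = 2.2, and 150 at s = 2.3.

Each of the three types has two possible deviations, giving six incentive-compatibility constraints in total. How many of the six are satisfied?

High-ability (own payoff 150 − 6.7×2.3 = 134.59): to s=0 gives 90 → no gain ✓; to s=2.2 gives 116 − 6.7×2.2 = 101.26 → no gain ✓.
Low-ability (own payoff 90): to s=2.2 gives 116 − 25.8×2.2 = 59.24 → no gain ✓; to s=2.3 gives 150 − 25.8×2.3 = 90.66 → profitable ✗.
Mid-ability (own payoff 116 − 17.9×2.2 = 76.62): to s=0 gives 90 → profitable ✗; to s=2.3 gives 150 − 17.9×2.3 = 108.83 → profitable ✗.
3 of the 6 constraints hold; not an equilibrium.

3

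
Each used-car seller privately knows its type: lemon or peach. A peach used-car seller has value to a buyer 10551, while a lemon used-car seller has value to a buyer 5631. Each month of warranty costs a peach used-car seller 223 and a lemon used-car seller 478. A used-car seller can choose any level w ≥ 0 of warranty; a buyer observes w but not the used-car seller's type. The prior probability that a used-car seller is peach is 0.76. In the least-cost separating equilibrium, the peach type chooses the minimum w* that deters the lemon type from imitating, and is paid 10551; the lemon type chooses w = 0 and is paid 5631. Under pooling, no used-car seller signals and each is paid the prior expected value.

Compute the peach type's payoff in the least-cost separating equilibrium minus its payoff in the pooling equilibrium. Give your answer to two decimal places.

Least-cost separating signal: w* solves 5631 = 10551 − 478·w*, so w* = (10551 − 5631)/478 ≈ 10.2929.
Peach type's separating payoff: 10551 − 223 × w* = 10551 − 223 × (10551 − 5631)/478 = 10551 − 1097160/478 ≈ 8255.6862.
Pooling payoff: 0.76 × 10551 + 0.24 × 5631 = 9370.2.
Difference: 8255.6862 − 9370.2 = -1114.5138, i.e. -1114.51 to two decimal places.
The peach type would prefer the pooling outcome.

-1114.51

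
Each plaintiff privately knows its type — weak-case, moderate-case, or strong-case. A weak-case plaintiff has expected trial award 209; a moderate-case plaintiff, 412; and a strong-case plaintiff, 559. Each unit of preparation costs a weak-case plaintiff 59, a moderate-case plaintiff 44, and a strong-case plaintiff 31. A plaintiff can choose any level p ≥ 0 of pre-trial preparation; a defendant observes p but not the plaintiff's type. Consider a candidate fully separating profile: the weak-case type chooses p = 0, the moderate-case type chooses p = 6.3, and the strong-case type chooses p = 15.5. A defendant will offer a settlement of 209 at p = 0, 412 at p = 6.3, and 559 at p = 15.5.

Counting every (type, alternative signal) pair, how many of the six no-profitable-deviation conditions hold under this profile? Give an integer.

Moderate-case (own payoff 412 − 44×6.3 = 134.8): to p=0 gives 209 → profitable ✗; to p=15.5 gives 559 − 44×15.5 = -123 → no gain ✓.
Weak-case (own payoff 209): to p=6.3 gives 412 − 59×6.3 = 40.3 → no gain ✓; to p=15.5 gives 559 − 59×15.5 = -355.5 → no gain ✓.
Strong-case (own payoff 559 − 31×15.5 = 78.5): to p=0 gives 209 → profitable ✗; to p=6.3 gives 412 − 31×6.3 = 216.7 → profitable ✗.
3 of the 6 constraints hold; not an equilibrium.

3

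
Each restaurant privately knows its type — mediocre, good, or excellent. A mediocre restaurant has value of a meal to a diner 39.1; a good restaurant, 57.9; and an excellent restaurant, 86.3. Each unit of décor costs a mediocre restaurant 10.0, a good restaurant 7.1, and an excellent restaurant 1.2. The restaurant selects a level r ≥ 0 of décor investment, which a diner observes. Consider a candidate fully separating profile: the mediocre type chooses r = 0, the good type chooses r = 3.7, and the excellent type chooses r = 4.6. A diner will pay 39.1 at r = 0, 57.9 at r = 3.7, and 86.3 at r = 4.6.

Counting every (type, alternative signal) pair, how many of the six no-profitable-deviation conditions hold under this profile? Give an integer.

3

Good (own payoff 57.9 − 7.1×3.7 = 31.63): to r=0 gives 39.1 → profitable ✗; to r=4.6 gives 86.3 − 7.1×4.6 = 53.64 → profitable ✗.
Excellent (own payoff 86.3 − 1.2×4.6 = 80.78): to r=0 gives 39.1 → no gain ✓; to r=3.7 gives 57.9 − 1.2×3.7 = 53.46 → no gain ✓.
Mediocre (own payoff 39.1): to r=3.7 gives 57.9 − 10.0×3.7 = 20.9 → no gain ✓; to r=4.6 gives 86.3 − 10.0×4.6 = 40.3 → profitable ✗.
3 of the 6 constraints hold; not an equilibrium.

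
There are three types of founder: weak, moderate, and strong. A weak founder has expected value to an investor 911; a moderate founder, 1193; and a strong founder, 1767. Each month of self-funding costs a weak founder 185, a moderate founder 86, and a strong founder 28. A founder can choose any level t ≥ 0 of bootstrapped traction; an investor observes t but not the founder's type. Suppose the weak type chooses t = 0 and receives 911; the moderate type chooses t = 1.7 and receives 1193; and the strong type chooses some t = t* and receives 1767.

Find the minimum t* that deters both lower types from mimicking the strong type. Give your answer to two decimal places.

Weak type (on-path payoff 911) won't mimic when 911 ≥ 1767 − 185·t*, i.e. t* ≥ 4.63.
Moderate type (on-path payoff 1193 − 86×1.7 = 1046.8) won't mimic when 1046.8 ≥ 1767 − 86·t*, i.e. t* ≥ 8.37.
Both must hold, so t* = max(4.63, 8.37) = 8.37. The moderate type's constraint binds.

8.37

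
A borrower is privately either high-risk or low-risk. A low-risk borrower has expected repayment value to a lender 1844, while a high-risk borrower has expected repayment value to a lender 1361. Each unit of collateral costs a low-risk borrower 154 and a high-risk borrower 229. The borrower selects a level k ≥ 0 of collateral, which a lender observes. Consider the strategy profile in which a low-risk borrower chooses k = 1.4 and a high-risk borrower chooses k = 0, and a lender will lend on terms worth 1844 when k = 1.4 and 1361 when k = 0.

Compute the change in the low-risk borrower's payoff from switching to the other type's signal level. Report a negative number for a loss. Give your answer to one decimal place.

-267.4

Playing k = 1.4 the low-risk borrower receives 1844 − 154 × 1.4 = 1628.4.
Deviating to k = 0 yields 1361 instead.
Gain from deviating: 1361 − 1628.4 = -267.4.
The gain is negative, so the low-risk type's incentive-compatibility constraint is satisfied.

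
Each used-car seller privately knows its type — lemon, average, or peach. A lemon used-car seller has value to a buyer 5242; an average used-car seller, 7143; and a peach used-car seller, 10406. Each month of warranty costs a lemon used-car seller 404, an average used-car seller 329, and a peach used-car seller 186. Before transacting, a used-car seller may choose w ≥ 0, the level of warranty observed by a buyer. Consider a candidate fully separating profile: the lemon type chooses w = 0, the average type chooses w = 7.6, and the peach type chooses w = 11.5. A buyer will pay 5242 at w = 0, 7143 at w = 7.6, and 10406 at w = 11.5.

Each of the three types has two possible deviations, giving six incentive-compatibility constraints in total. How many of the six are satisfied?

Peach (own payoff 10406 − 186×11.5 = 8267): to w=0 gives 5242 → no gain ✓; to w=7.6 gives 7143 − 186×7.6 = 5729.4 → no gain ✓.
Lemon (own payoff 5242): to w=7.6 gives 7143 − 404×7.6 = 4072.6 → no gain ✓; to w=11.5 gives 10406 − 404×11.5 = 5760 → profitable ✗.
Average (own payoff 7143 − 329×7.6 = 4642.6): to w=0 gives 5242 → profitable ✗; to w=11.5 gives 10406 − 329×11.5 = 6622.5 → profitable ✗.
3 of the 6 constraints hold; not an equilibrium.

3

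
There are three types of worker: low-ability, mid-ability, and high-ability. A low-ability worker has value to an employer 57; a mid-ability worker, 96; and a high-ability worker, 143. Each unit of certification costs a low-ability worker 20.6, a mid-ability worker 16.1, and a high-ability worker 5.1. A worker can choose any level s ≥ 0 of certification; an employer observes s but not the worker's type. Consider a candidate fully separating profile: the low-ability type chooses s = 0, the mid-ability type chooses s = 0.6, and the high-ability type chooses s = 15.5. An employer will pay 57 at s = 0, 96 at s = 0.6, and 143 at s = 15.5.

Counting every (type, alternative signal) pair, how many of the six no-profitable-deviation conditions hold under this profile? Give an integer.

High-ability (own payoff 143 − 5.1×15.5 = 63.95): to s=0 gives 57 → no gain ✓; to s=0.6 gives 96 − 5.1×0.6 = 92.94 → profitable ✗.
Mid-ability (own payoff 96 − 16.1×0.6 = 86.34): to s=0 gives 57 → no gain ✓; to s=15.5 gives 143 − 16.1×15.5 = -106.55 → no gain ✓.
Low-ability (own payoff 57): to s=0.6 gives 96 − 20.6×0.6 = 83.64 → profitable ✗; to s=15.5 gives 143 − 20.6×15.5 = -176.3 → no gain ✓.
4 of the 6 constraints hold; not an equilibrium.

4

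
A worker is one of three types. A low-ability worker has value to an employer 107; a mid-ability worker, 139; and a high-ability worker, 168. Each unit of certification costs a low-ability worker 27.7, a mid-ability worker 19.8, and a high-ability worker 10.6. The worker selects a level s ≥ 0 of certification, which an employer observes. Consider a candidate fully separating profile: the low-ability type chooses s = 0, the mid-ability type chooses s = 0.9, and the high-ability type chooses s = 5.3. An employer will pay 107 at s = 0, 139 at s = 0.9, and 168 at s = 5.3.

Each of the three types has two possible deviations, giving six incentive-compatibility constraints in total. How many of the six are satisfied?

4

Mid-ability (own payoff 139 − 19.8×0.9 = 121.18): to s=0 gives 107 → no gain ✓; to s=5.3 gives 168 − 19.8×5.3 = 63.06 → no gain ✓.
Low-ability (own payoff 107): to s=0.9 gives 139 − 27.7×0.9 = 114.07 → profitable ✗; to s=5.3 gives 168 − 27.7×5.3 = 21.19 → no gain ✓.
High-ability (own payoff 168 − 10.6×5.3 = 111.82): to s=0 gives 107 → no gain ✓; to s=0.9 gives 139 − 10.6×0.9 = 129.46 → profitable ✗.
4 of the 6 constraints hold; not an equilibrium.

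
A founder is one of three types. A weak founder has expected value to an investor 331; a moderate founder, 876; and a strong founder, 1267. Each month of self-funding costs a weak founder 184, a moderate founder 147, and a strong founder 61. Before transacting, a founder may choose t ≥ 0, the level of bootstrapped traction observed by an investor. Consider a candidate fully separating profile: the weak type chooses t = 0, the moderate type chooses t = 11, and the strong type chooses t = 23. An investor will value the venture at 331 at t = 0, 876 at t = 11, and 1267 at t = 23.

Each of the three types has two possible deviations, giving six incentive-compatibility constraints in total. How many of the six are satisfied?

3

Strong (own payoff 1267 − 61×23 = -136): to t=0 gives 331 → profitable ✗; to t=11 gives 876 − 61×11 = 205 → profitable ✗.
Moderate (own payoff 876 − 147×11 = -741): to t=0 gives 331 → profitable ✗; to t=23 gives 1267 − 147×23 = -2114 → no gain ✓.
Weak (own payoff 331): to t=11 gives 876 − 184×11 = -1148 → no gain ✓; to t=23 gives 1267 − 184×23 = -2965 → no gain ✓.
3 of the 6 constraints hold; not an equilibrium.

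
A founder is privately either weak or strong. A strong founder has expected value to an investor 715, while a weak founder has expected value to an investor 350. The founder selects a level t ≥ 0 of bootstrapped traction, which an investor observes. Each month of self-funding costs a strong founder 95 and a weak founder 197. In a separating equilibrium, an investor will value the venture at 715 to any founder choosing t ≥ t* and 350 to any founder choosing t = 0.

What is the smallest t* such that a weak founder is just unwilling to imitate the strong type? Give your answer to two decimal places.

1.85

A weak founder choosing t = 0 receives 350.
Imitating at t* instead would pay 715 at cost 197·t*, netting 715 − 197·t*.
Indifference: 350 = 715 − 197·t*, so t* = (715 − 350) / 197 ≈ 1.85.
At t* the weak type's incentive constraint just binds; the strong type strictly prefers t* since its per-unit cost is lower.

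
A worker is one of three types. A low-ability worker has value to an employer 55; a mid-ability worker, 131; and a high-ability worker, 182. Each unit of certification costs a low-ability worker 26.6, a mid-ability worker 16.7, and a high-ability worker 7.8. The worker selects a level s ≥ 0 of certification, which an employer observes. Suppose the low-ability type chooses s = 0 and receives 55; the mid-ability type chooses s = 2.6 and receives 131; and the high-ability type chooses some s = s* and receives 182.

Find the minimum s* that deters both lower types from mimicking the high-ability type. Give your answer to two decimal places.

Mid-ability type (on-path payoff 131 − 16.7×2.6 = 87.58) won't mimic when 87.58 ≥ 182 − 16.7·s*, i.e. s* ≥ 5.65.
Low-ability type (on-path payoff 55) won't mimic when 55 ≥ 182 − 26.6·s*, i.e. s* ≥ 4.77.
Both must hold, so s* = max(4.77, 5.65) = 5.65. The mid-ability type's constraint binds.

5.65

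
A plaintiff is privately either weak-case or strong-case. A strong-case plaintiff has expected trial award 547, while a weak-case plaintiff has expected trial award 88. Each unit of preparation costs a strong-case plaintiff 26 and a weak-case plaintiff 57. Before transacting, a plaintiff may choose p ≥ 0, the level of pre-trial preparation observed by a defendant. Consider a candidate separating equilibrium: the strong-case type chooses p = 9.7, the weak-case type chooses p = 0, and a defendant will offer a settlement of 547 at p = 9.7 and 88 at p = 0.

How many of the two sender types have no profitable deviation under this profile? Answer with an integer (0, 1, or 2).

Strong-case type: signal → 547 − 26 × 9.7 = 294.8; deviate to 0 → 88. IC holds (294.8 ≥ 88).
Weak-case type: stay at 0 → 88; mimic → 547 − 57 × 9.7 = -5.9. IC holds (88 ≥ -5.9).
2 of 2 constraints hold, so this is a separating equilibrium.

2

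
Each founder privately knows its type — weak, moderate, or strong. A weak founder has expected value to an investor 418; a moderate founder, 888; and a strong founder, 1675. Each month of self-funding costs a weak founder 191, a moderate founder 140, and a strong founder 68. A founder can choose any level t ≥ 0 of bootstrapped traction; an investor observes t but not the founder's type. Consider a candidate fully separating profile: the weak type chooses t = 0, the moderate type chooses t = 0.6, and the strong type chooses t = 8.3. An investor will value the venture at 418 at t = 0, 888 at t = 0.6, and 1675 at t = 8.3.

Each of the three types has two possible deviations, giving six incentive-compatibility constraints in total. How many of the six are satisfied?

5

Strong (own payoff 1675 − 68×8.3 = 1110.6): to t=0 gives 418 → no gain ✓; to t=0.6 gives 888 − 68×0.6 = 847.2 → no gain ✓.
Weak (own payoff 418): to t=0.6 gives 888 − 191×0.6 = 773.4 → profitable ✗; to t=8.3 gives 1675 − 191×8.3 = 89.7 → no gain ✓.
Moderate (own payoff 888 − 140×0.6 = 804): to t=0 gives 418 → no gain ✓; to t=8.3 gives 1675 − 140×8.3 = 513 → no gain ✓.
5 of the 6 constraints hold; not an equilibrium.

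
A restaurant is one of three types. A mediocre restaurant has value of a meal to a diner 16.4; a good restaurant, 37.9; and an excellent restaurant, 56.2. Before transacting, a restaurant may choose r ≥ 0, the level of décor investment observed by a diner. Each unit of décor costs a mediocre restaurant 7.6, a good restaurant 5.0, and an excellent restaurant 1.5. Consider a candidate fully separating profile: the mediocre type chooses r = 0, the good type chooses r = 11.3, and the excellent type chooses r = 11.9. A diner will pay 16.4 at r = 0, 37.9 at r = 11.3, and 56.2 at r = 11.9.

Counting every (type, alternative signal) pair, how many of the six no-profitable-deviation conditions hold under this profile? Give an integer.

Excellent (own payoff 56.2 − 1.5×11.9 = 38.35): to r=0 gives 16.4 → no gain ✓; to r=11.3 gives 37.9 − 1.5×11.3 = 20.95 → no gain ✓.
Mediocre (own payoff 16.4): to r=11.3 gives 37.9 − 7.6×11.3 = -47.98 → no gain ✓; to r=11.9 gives 56.2 − 7.6×11.9 = -34.24 → no gain ✓.
Good (own payoff 37.9 − 5.0×11.3 = -18.6): to r=0 gives 16.4 → profitable ✗; to r=11.9 gives 56.2 − 5.0×11.9 = -3.3 → profitable ✗.
4 of the 6 constraints hold; not an equilibrium.

4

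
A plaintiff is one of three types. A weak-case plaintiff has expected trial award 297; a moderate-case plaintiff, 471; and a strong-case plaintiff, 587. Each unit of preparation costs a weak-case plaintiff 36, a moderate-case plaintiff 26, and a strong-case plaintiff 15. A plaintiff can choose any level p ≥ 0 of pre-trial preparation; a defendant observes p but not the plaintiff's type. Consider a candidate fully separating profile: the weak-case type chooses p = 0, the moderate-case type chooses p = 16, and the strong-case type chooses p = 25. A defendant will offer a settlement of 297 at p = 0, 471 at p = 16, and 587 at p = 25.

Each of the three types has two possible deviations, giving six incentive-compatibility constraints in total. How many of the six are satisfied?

Moderate-case (own payoff 471 − 26×16 = 55): to p=0 gives 297 → profitable ✗; to p=25 gives 587 − 26×25 = -63 → no gain ✓.
Strong-case (own payoff 587 − 15×25 = 212): to p=0 gives 297 → profitable ✗; to p=16 gives 471 − 15×16 = 231 → profitable ✗.
Weak-case (own payoff 297): to p=16 gives 471 − 36×16 = -105 → no gain ✓; to p=25 gives 587 − 36×25 = -313 → no gain ✓.
3 of the 6 constraints hold; not an equilibrium.

3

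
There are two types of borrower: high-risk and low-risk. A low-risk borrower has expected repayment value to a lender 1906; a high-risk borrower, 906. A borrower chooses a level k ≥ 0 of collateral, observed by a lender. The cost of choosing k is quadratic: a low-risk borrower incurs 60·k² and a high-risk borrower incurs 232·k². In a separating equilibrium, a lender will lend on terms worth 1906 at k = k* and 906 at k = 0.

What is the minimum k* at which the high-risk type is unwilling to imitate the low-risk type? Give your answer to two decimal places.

2.08

The high-risk type at k = 0 receives 906; imitating at k* yields 1906 − 232·k*².
Indifference: 906 = 1906 − 232·k*², so k*² = (1906 − 906) / 232 ≈ 4.3103.
k* = √4.3103 ≈ 2.08.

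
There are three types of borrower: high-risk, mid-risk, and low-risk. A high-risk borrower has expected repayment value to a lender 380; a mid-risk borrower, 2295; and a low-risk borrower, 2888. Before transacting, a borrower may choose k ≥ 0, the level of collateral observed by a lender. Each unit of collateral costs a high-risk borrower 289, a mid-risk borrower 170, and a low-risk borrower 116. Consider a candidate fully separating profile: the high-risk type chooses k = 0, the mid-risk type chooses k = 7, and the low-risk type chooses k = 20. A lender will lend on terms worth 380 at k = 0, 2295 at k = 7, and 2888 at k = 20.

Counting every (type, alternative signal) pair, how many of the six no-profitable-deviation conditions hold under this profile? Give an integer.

5

Mid-risk (own payoff 2295 − 170×7 = 1105): to k=0 gives 380 → no gain ✓; to k=20 gives 2888 − 170×20 = -512 → no gain ✓.
High-risk (own payoff 380): to k=7 gives 2295 − 289×7 = 272 → no gain ✓; to k=20 gives 2888 − 289×20 = -2892 → no gain ✓.
Low-risk (own payoff 2888 − 116×20 = 568): to k=0 gives 380 → no gain ✓; to k=7 gives 2295 − 116×7 = 1483 → profitable ✗.
5 of the 6 constraints hold; not an equilibrium.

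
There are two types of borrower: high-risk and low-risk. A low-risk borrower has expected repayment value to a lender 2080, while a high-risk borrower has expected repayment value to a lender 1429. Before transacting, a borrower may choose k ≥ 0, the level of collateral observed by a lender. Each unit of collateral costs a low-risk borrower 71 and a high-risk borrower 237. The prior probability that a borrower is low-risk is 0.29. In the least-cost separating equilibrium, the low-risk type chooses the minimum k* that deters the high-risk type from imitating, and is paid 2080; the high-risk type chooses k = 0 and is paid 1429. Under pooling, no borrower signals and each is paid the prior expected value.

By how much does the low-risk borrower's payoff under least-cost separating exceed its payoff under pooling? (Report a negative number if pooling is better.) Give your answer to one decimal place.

Least-cost separating signal: k* solves 1429 = 2080 − 237·k*, so k* = (2080 − 1429)/237 ≈ 2.7468.
Low-risk type's separating payoff: 2080 − 71 × k* = 2080 − 71 × (2080 − 1429)/237 = 2080 − 46221/237 ≈ 1884.975.
Pooling payoff: 0.29 × 2080 + 0.71 × 1429 = 1617.79.
Difference: 1884.975 − 1617.79 = 267.185, i.e. 267.2 to one decimal place.
The low-risk type prefers to separate.

267.2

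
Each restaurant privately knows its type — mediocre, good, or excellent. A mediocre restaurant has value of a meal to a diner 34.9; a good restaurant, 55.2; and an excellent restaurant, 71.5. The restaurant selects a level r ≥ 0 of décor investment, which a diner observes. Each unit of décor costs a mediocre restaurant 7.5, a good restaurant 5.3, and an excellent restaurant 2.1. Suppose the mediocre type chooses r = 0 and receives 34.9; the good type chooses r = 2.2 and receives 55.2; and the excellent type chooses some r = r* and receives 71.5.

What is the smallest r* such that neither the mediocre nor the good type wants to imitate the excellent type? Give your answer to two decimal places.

Good type (on-path payoff 55.2 − 5.3×2.2 = 43.54) won't mimic when 43.54 ≥ 71.5 − 5.3·r*, i.e. r* ≥ 5.28.
Mediocre type (on-path payoff 34.9) won't mimic when 34.9 ≥ 71.5 − 7.5·r*, i.e. r* ≥ 4.88.
Both must hold, so r* = max(4.88, 5.28) = 5.28. The good type's constraint binds.

5.28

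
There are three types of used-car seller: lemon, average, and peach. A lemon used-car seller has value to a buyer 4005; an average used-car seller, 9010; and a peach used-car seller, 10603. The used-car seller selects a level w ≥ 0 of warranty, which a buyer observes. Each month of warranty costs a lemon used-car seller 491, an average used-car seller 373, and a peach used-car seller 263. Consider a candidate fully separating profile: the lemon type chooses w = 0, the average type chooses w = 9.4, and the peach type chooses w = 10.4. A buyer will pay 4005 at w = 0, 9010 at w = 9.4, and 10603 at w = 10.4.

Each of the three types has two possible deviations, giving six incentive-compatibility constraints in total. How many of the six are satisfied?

3

Peach (own payoff 10603 − 263×10.4 = 7867.8): to w=0 gives 4005 → no gain ✓; to w=9.4 gives 9010 − 263×9.4 = 6537.8 → no gain ✓.
Average (own payoff 9010 − 373×9.4 = 5503.8): to w=0 gives 4005 → no gain ✓; to w=10.4 gives 10603 − 373×10.4 = 6723.8 → profitable ✗.
Lemon (own payoff 4005): to w=9.4 gives 9010 − 491×9.4 = 4394.6 → profitable ✗; to w=10.4 gives 10603 − 491×10.4 = 5496.6 → profitable ✗.
3 of the 6 constraints hold; not an equilibrium.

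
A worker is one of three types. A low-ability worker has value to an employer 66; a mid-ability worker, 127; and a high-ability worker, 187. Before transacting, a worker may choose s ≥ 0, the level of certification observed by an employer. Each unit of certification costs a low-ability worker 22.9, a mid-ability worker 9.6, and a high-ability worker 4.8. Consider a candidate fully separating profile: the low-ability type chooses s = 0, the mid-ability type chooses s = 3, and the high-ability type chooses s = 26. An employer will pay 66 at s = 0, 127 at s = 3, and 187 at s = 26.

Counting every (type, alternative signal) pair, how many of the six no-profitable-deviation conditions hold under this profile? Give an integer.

Low-ability (own payoff 66): to s=3 gives 127 − 22.9×3 = 58.3 → no gain ✓; to s=26 gives 187 − 22.9×26 = -408.4 → no gain ✓.
High-ability (own payoff 187 − 4.8×26 = 62.2): to s=0 gives 66 → profitable ✗; to s=3 gives 127 − 4.8×3 = 112.6 → profitable ✗.
Mid-ability (own payoff 127 − 9.6×3 = 98.2): to s=0 gives 66 → no gain ✓; to s=26 gives 187 − 9.6×26 = -62.6 → no gain ✓.
4 of the 6 constraints hold; not an equilibrium.

4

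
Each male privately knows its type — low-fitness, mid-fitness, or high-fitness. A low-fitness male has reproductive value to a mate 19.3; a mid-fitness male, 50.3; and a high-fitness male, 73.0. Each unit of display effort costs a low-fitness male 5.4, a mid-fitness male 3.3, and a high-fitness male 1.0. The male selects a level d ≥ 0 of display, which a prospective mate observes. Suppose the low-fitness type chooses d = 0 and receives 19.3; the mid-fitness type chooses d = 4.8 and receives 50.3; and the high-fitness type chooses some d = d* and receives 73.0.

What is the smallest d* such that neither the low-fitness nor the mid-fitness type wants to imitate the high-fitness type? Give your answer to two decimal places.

11.68

Low-fitness type (on-path payoff 19.3) won't mimic when 19.3 ≥ 73.0 − 5.4·d*, i.e. d* ≥ 9.94.
Mid-fitness type (on-path payoff 50.3 − 3.3×4.8 = 34.46) won't mimic when 34.46 ≥ 73.0 − 3.3·d*, i.e. d* ≥ 11.68.
Both must hold, so d* = max(9.94, 11.68) = 11.68. The mid-fitness type's constraint binds.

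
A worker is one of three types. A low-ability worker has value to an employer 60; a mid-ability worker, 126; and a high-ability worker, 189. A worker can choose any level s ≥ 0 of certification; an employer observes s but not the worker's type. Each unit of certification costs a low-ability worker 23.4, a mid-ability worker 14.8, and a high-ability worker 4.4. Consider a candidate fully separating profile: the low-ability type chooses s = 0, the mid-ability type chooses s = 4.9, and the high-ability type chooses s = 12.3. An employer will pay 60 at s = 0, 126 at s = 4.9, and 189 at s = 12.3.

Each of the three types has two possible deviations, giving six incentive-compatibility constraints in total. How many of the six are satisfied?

5

Mid-ability (own payoff 126 − 14.8×4.9 = 53.48): to s=0 gives 60 → profitable ✗; to s=12.3 gives 189 − 14.8×12.3 = 6.96 → no gain ✓.
High-ability (own payoff 189 − 4.4×12.3 = 134.88): to s=0 gives 60 → no gain ✓; to s=4.9 gives 126 − 4.4×4.9 = 104.44 → no gain ✓.
Low-ability (own payoff 60): to s=4.9 gives 126 − 23.4×4.9 = 11.34 → no gain ✓; to s=12.3 gives 189 − 23.4×12.3 = -98.82 → no gain ✓.
5 of the 6 constraints hold; not an equilibrium.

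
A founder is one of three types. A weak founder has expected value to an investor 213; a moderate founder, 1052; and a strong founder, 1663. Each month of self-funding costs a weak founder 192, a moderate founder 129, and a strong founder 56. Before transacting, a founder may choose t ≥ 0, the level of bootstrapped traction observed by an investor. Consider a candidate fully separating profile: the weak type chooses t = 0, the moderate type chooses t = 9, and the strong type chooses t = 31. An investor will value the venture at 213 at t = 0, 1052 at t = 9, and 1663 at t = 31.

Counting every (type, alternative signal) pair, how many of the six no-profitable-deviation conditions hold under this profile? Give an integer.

3

Weak (own payoff 213): to t=9 gives 1052 − 192×9 = -676 → no gain ✓; to t=31 gives 1663 − 192×31 = -4289 → no gain ✓.
Strong (own payoff 1663 − 56×31 = -73): to t=0 gives 213 → profitable ✗; to t=9 gives 1052 − 56×9 = 548 → profitable ✗.
Moderate (own payoff 1052 − 129×9 = -109): to t=0 gives 213 → profitable ✗; to t=31 gives 1663 − 129×31 = -2336 → no gain ✓.
3 of the 6 constraints hold; not an equilibrium.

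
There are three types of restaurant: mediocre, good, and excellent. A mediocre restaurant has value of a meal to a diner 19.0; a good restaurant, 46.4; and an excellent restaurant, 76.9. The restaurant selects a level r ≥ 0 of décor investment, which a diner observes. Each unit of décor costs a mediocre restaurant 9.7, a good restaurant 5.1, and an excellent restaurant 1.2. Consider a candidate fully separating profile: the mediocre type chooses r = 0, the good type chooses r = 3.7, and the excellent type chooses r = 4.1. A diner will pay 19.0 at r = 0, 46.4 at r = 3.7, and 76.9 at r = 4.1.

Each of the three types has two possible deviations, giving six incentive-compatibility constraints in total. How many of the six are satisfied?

Mediocre (own payoff 19.0): to r=3.7 gives 46.4 − 9.7×3.7 = 10.51 → no gain ✓; to r=4.1 gives 76.9 − 9.7×4.1 = 37.13 → profitable ✗.
Good (own payoff 46.4 − 5.1×3.7 = 27.53): to r=0 gives 19.0 → no gain ✓; to r=4.1 gives 76.9 − 5.1×4.1 = 55.99 → profitable ✗.
Excellent (own payoff 76.9 − 1.2×4.1 = 71.98): to r=0 gives 19.0 → no gain ✓; to r=3.7 gives 46.4 − 1.2×3.7 = 41.96 → no gain ✓.
4 of the 6 constraints hold; not an equilibrium.

4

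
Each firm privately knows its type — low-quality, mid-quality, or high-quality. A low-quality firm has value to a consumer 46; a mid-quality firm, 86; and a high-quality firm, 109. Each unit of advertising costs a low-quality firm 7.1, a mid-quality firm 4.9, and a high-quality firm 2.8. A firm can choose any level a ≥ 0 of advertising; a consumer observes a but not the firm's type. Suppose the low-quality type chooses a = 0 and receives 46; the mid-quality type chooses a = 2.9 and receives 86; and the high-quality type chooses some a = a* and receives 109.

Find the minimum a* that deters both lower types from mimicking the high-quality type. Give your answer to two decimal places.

8.87

Low-quality type (on-path payoff 46) won't mimic when 46 ≥ 109 − 7.1·a*, i.e. a* ≥ 8.87.
Mid-quality type (on-path payoff 86 − 4.9×2.9 = 71.79) won't mimic when 71.79 ≥ 109 − 4.9·a*, i.e. a* ≥ 7.59.
Both must hold, so a* = max(8.87, 7.59) = 8.87. The low-quality type's constraint binds.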